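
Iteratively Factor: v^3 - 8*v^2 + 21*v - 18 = (v - 2)*(v^2 - 6*v + 9) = (v - 3)*(v - 2)*(v - 3)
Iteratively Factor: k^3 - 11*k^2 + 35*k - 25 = (k - 5)*(k^2 - 6*k + 5) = (k - 5)^2*(k - 1)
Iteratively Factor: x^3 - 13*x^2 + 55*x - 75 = (x - 3)*(x^2 - 10*x + 25) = (x - 5)*(x - 3)*(x - 5)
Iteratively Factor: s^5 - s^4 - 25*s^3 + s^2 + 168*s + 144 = (s - 4)*(s^4 + 3*s^3 - 13*s^2 - 51*s - 36) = (s - 4)*(s + 3)*(s^3 - 13*s - 12) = (s - 4)*(s + 3)^2*(s^2 - 3*s - 4) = (s - 4)*(s + 1)*(s + 3)^2*(s - 4)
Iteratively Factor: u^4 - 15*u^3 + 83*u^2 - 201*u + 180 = (u - 3)*(u^3 - 12*u^2 + 47*u - 60) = (u - 4)*(u - 3)*(u^2 - 8*u + 15) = (u - 5)*(u - 4)*(u - 3)*(u - 3)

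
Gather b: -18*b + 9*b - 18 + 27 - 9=-9*b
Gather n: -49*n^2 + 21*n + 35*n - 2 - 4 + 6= -49*n^2 + 56*n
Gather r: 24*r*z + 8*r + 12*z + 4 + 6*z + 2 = r*(24*z + 8) + 18*z + 6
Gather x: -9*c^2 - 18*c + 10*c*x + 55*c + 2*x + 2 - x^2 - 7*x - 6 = -9*c^2 + 37*c - x^2 + x*(10*c - 5) - 4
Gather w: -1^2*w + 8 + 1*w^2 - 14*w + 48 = w^2 - 15*w + 56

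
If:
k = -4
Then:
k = -4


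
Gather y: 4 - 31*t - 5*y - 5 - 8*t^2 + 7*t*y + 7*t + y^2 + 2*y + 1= -8*t^2 - 24*t + y^2 + y*(7*t - 3)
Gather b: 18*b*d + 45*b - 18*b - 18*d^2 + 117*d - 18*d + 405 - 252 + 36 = b*(18*d + 27) - 18*d^2 + 99*d + 189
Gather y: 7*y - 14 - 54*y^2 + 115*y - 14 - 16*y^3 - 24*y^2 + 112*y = -16*y^3 - 78*y^2 + 234*y - 28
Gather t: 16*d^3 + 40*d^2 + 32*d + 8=16*d^3 + 40*d^2 + 32*d + 8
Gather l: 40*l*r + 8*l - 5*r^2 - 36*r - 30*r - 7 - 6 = l*(40*r + 8) - 5*r^2 - 66*r - 13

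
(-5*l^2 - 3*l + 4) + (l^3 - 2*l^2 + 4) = l^3 - 7*l^2 - 3*l + 8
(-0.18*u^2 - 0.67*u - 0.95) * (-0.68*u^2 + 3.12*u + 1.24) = 0.1224*u^4 - 0.106*u^3 - 1.6676*u^2 - 3.7948*u - 1.178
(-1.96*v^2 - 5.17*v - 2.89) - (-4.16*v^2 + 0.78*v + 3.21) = 2.2*v^2 - 5.95*v - 6.1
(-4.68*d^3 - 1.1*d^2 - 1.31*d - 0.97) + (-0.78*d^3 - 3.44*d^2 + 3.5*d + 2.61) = -5.46*d^3 - 4.54*d^2 + 2.19*d + 1.64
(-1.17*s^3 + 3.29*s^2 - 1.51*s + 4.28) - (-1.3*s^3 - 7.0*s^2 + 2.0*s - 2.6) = 0.13*s^3 + 10.29*s^2 - 3.51*s + 6.88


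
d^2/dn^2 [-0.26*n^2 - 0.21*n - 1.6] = -0.520000000000000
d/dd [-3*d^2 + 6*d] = 6 - 6*d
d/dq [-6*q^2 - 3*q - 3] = -12*q - 3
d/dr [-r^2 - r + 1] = -2*r - 1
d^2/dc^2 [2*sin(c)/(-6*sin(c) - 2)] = (-3*sin(c)^2 + sin(c) + 6)/(3*sin(c) + 1)^3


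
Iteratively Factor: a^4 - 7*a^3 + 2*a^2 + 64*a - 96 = (a - 2)*(a^3 - 5*a^2 - 8*a + 48) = (a - 4)*(a - 2)*(a^2 - a - 12) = (a - 4)^2*(a - 2)*(a + 3)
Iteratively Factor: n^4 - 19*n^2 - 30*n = (n + 2)*(n^3 - 2*n^2 - 15*n) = n*(n + 2)*(n^2 - 2*n - 15) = n*(n + 2)*(n + 3)*(n - 5)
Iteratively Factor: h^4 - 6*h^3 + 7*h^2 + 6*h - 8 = (h - 1)*(h^3 - 5*h^2 + 2*h + 8) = (h - 1)*(h + 1)*(h^2 - 6*h + 8) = (h - 4)*(h - 1)*(h + 1)*(h - 2)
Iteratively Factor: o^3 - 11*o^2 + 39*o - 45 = (o - 3)*(o^2 - 8*o + 15) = (o - 5)*(o - 3)*(o - 3)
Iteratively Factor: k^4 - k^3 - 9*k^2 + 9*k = (k - 1)*(k^3 - 9*k) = (k - 3)*(k - 1)*(k^2 + 3*k) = k*(k - 3)*(k - 1)*(k + 3)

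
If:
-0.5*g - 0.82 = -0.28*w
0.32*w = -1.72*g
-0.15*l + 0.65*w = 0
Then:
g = -0.41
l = 9.53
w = 2.20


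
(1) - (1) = 0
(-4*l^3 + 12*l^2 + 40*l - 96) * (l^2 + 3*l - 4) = -4*l^5 + 92*l^3 - 24*l^2 - 448*l + 384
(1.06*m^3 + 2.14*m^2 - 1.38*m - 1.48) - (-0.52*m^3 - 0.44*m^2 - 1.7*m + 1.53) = 1.58*m^3 + 2.58*m^2 + 0.32*m - 3.01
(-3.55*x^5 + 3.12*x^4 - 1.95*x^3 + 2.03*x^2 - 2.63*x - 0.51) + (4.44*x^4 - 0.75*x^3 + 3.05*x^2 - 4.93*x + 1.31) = -3.55*x^5 + 7.56*x^4 - 2.7*x^3 + 5.08*x^2 - 7.56*x + 0.8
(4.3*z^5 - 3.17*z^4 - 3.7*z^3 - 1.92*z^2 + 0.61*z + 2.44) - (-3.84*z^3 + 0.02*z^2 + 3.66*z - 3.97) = 4.3*z^5 - 3.17*z^4 + 0.14*z^3 - 1.94*z^2 - 3.05*z + 6.41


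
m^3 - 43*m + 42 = (m - 6)*(m - 1)*(m + 7)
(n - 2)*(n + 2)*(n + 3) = n^3 + 3*n^2 - 4*n - 12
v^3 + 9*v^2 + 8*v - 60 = (v - 2)*(v + 5)*(v + 6)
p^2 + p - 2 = (p - 1)*(p + 2)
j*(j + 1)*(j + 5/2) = j^3 + 7*j^2/2 + 5*j/2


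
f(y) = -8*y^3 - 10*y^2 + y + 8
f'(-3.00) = -155.00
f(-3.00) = 131.00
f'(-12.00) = -3215.00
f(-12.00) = 12380.00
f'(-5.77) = -682.63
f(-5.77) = 1206.10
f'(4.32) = -533.30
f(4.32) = -819.28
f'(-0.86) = 0.45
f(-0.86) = 4.83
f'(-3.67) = -248.85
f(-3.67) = 265.09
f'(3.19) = -307.03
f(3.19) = -350.27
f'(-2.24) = -74.62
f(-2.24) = 45.50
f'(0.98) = -41.65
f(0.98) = -8.15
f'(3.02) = -278.29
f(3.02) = -300.53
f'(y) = -24*y^2 - 20*y + 1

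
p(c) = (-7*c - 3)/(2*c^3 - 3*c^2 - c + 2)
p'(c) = (-7*c - 3)*(-6*c^2 + 6*c + 1)/(2*c^3 - 3*c^2 - c + 2)^2 - 7/(2*c^3 - 3*c^2 - c + 2) = (-14*c^3 + 21*c^2 + 7*c - (7*c + 3)*(-6*c^2 + 6*c + 1) - 14)/(2*c^3 - 3*c^2 - c + 2)^2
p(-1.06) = -1.64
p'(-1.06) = -4.78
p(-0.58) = 0.90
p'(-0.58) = -9.35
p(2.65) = -1.39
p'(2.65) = 1.81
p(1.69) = -10.63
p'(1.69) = 40.66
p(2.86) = -1.08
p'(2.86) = 1.23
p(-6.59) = -0.06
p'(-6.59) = -0.02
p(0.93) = -113.20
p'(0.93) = -1956.93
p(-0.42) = -0.03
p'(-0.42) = -3.97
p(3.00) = -0.92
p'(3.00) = 0.97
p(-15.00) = -0.01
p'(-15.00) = 0.00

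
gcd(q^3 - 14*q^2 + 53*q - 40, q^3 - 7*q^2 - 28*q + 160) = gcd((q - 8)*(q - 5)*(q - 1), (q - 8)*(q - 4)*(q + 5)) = q - 8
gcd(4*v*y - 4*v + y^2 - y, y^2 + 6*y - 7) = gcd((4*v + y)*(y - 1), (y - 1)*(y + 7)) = y - 1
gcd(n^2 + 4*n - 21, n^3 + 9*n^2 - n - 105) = n^2 + 4*n - 21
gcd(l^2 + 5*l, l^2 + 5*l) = l^2 + 5*l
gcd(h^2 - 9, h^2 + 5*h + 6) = h + 3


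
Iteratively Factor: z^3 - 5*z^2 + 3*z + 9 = (z - 3)*(z^2 - 2*z - 3) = (z - 3)*(z + 1)*(z - 3)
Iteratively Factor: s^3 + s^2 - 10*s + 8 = (s + 4)*(s^2 - 3*s + 2) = (s - 2)*(s + 4)*(s - 1)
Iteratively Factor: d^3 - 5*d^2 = (d - 5)*(d^2) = d*(d - 5)*(d)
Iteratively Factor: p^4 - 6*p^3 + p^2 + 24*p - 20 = (p - 5)*(p^3 - p^2 - 4*p + 4) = (p - 5)*(p + 2)*(p^2 - 3*p + 2) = (p - 5)*(p - 2)*(p + 2)*(p - 1)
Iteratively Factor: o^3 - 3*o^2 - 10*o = (o + 2)*(o^2 - 5*o) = o*(o + 2)*(o - 5)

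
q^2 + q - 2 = (q - 1)*(q + 2)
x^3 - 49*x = x*(x - 7)*(x + 7)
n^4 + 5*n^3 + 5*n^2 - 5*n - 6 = (n - 1)*(n + 1)*(n + 2)*(n + 3)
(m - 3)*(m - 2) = m^2 - 5*m + 6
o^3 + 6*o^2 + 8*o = o*(o + 2)*(o + 4)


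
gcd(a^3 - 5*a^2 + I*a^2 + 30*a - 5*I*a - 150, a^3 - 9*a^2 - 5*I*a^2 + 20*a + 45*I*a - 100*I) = a^2 + a*(-5 - 5*I) + 25*I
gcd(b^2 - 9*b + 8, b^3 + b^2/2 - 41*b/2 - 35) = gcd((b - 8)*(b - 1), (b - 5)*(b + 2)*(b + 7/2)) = 1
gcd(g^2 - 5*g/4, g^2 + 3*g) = g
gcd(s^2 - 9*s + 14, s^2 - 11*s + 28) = s - 7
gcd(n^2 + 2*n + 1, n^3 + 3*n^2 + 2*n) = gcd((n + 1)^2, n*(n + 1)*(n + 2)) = n + 1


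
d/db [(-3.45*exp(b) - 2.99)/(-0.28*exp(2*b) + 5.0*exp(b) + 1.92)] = (-0.966*exp(2*b) - 1.6744*exp(b) + 8.326)*exp(b)/(0.0784*exp(4*b) - 2.8*exp(3*b) + 23.9248*exp(2*b) + 19.2*exp(b) + 3.6864)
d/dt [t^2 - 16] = 2*t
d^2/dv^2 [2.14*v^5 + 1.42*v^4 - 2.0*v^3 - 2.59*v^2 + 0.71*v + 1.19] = 42.8*v^3 + 17.04*v^2 - 12.0*v - 5.18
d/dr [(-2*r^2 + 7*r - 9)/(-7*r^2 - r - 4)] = (51*r^2 - 110*r - 37)/(49*r^4 + 14*r^3 + 57*r^2 + 8*r + 16)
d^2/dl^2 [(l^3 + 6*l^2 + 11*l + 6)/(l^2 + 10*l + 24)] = 6*(9*l^3 + 102*l^2 + 372*l + 424)/(l^6 + 30*l^5 + 372*l^4 + 2440*l^3 + 8928*l^2 + 17280*l + 13824)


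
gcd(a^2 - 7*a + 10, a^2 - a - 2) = a - 2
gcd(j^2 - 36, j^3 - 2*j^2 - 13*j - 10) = 1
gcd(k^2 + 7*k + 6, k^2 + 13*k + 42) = k + 6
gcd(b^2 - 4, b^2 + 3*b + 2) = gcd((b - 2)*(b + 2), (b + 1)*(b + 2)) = b + 2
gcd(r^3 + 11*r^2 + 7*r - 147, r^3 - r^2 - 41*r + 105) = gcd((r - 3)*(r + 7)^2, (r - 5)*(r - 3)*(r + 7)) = r^2 + 4*r - 21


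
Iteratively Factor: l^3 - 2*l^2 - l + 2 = (l - 2)*(l^2 - 1) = (l - 2)*(l - 1)*(l + 1)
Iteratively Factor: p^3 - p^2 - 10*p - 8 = (p + 2)*(p^2 - 3*p - 4) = (p - 4)*(p + 2)*(p + 1)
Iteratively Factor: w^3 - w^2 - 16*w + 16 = (w + 4)*(w^2 - 5*w + 4) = (w - 1)*(w + 4)*(w - 4)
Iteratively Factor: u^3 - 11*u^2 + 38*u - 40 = (u - 2)*(u^2 - 9*u + 20) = (u - 4)*(u - 2)*(u - 5)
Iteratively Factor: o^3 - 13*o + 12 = (o - 1)*(o^2 + o - 12) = (o - 1)*(o + 4)*(o - 3)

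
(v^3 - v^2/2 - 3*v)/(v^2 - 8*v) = (v^2 - v/2 - 3)/(v - 8)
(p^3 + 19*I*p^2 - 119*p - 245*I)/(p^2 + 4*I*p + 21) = (p^2 + 12*I*p - 35)/(p - 3*I)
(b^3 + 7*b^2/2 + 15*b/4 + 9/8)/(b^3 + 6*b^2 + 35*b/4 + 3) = (b + 3/2)/(b + 4)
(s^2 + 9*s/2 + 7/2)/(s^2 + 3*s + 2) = (s + 7/2)/(s + 2)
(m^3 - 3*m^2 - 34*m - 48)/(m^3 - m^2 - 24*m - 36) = (m - 8)/(m - 6)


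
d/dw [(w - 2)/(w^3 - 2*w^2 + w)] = 2*(-w^2 + 3*w - 1)/(w^2*(w^3 - 3*w^2 + 3*w - 1))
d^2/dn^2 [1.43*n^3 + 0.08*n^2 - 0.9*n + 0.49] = 8.58*n + 0.16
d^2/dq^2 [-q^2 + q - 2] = -2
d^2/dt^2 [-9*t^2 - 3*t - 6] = -18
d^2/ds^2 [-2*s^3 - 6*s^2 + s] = -12*s - 12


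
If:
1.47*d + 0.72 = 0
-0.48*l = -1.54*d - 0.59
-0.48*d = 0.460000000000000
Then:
No Solution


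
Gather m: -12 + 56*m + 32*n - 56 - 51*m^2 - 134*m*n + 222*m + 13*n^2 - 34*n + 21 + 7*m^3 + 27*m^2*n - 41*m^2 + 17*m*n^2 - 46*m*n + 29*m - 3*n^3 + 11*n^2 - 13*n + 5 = 7*m^3 + m^2*(27*n - 92) + m*(17*n^2 - 180*n + 307) - 3*n^3 + 24*n^2 - 15*n - 42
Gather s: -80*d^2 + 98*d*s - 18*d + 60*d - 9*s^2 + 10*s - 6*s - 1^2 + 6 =-80*d^2 + 42*d - 9*s^2 + s*(98*d + 4) + 5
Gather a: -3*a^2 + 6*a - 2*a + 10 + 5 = -3*a^2 + 4*a + 15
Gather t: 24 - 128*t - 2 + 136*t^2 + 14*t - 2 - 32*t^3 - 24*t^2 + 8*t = -32*t^3 + 112*t^2 - 106*t + 20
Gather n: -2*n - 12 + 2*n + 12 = 0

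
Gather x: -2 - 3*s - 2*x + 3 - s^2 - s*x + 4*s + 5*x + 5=-s^2 + s + x*(3 - s) + 6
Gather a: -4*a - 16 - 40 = -4*a - 56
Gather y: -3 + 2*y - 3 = 2*y - 6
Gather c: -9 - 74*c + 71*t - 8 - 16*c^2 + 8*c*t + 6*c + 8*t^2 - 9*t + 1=-16*c^2 + c*(8*t - 68) + 8*t^2 + 62*t - 16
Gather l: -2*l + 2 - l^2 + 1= -l^2 - 2*l + 3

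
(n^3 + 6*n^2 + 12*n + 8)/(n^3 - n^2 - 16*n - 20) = (n + 2)/(n - 5)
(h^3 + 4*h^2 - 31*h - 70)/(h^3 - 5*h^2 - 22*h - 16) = (h^2 + 2*h - 35)/(h^2 - 7*h - 8)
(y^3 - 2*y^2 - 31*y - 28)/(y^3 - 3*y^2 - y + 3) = (y^2 - 3*y - 28)/(y^2 - 4*y + 3)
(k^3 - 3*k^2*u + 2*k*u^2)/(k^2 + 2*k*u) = (k^2 - 3*k*u + 2*u^2)/(k + 2*u)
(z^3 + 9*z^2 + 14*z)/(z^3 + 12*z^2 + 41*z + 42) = z/(z + 3)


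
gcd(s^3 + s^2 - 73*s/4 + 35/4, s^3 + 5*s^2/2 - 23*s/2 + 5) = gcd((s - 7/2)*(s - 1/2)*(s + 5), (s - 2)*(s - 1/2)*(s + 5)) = s^2 + 9*s/2 - 5/2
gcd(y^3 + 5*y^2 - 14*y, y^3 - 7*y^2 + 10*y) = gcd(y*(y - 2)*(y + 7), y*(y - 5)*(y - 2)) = y^2 - 2*y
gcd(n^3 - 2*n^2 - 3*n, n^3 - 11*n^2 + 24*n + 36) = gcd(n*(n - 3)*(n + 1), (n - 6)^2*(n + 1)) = n + 1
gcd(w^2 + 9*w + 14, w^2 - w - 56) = w + 7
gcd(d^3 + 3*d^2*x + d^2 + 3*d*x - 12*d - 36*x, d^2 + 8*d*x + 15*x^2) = d + 3*x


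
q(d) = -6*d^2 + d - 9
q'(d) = 1 - 12*d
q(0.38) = -9.49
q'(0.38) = -3.56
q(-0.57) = -11.52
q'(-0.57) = 7.84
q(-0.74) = -13.03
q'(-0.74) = 9.88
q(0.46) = -9.81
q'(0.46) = -4.52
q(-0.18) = -9.37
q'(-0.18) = 3.16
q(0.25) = -9.12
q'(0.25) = -2.00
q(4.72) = -137.95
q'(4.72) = -55.64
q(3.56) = -81.48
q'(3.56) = -41.72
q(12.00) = -861.00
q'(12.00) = -143.00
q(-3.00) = -66.00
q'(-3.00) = 37.00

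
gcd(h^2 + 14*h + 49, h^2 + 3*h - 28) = h + 7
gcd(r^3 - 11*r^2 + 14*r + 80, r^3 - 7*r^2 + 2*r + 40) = r^2 - 3*r - 10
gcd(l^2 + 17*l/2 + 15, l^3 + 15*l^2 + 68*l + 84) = l + 6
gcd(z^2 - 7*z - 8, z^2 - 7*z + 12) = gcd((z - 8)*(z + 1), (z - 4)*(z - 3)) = 1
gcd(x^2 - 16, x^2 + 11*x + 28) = x + 4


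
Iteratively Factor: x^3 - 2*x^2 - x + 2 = (x - 1)*(x^2 - x - 2) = (x - 2)*(x - 1)*(x + 1)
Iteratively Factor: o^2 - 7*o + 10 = (o - 5)*(o - 2)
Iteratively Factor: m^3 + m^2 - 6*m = (m)*(m^2 + m - 6) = m*(m + 3)*(m - 2)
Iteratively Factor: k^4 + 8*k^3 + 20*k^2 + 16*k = (k + 4)*(k^3 + 4*k^2 + 4*k) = (k + 2)*(k + 4)*(k^2 + 2*k) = k*(k + 2)*(k + 4)*(k + 2)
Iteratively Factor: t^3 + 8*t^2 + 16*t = (t + 4)*(t^2 + 4*t) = t*(t + 4)*(t + 4)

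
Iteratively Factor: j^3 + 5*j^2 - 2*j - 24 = (j + 4)*(j^2 + j - 6) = (j + 3)*(j + 4)*(j - 2)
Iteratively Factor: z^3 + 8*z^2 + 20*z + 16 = (z + 2)*(z^2 + 6*z + 8) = (z + 2)^2*(z + 4)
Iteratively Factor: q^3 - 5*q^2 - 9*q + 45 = (q + 3)*(q^2 - 8*q + 15) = (q - 3)*(q + 3)*(q - 5)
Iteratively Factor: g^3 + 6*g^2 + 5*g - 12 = (g + 4)*(g^2 + 2*g - 3) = (g - 1)*(g + 4)*(g + 3)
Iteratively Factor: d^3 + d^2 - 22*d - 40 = (d + 4)*(d^2 - 3*d - 10) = (d + 2)*(d + 4)*(d - 5)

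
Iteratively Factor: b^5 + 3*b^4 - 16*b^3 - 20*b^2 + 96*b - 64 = (b + 4)*(b^4 - b^3 - 12*b^2 + 28*b - 16) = (b - 2)*(b + 4)*(b^3 + b^2 - 10*b + 8) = (b - 2)^2*(b + 4)*(b^2 + 3*b - 4) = (b - 2)^2*(b - 1)*(b + 4)*(b + 4)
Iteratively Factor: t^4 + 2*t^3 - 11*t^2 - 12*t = (t + 1)*(t^3 + t^2 - 12*t) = (t + 1)*(t + 4)*(t^2 - 3*t) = (t - 3)*(t + 1)*(t + 4)*(t)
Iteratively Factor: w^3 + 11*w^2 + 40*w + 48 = (w + 4)*(w^2 + 7*w + 12) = (w + 4)^2*(w + 3)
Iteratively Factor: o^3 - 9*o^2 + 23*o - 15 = (o - 3)*(o^2 - 6*o + 5) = (o - 5)*(o - 3)*(o - 1)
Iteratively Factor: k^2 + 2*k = (k + 2)*(k)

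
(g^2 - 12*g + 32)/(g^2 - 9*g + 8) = (g - 4)/(g - 1)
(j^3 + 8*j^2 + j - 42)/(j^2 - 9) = (j^2 + 5*j - 14)/(j - 3)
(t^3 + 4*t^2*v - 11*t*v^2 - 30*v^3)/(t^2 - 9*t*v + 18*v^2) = (t^2 + 7*t*v + 10*v^2)/(t - 6*v)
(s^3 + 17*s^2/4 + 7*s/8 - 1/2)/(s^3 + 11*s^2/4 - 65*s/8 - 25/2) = (8*s^2 + 2*s - 1)/(8*s^2 - 10*s - 25)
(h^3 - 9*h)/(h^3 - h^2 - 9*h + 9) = h/(h - 1)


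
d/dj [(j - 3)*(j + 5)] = 2*j + 2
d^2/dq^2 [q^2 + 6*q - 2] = 2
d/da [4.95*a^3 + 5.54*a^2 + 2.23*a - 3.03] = 14.85*a^2 + 11.08*a + 2.23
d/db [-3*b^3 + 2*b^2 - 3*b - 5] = -9*b^2 + 4*b - 3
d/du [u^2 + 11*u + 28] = 2*u + 11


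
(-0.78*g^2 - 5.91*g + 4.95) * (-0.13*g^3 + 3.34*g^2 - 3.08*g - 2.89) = 0.1014*g^5 - 1.8369*g^4 - 17.9805*g^3 + 36.99*g^2 + 1.8339*g - 14.3055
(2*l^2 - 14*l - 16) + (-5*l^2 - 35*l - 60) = -3*l^2 - 49*l - 76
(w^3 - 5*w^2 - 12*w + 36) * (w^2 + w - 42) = w^5 - 4*w^4 - 59*w^3 + 234*w^2 + 540*w - 1512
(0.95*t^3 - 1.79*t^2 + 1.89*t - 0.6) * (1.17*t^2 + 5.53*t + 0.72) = 1.1115*t^5 + 3.1592*t^4 - 7.0034*t^3 + 8.4609*t^2 - 1.9572*t - 0.432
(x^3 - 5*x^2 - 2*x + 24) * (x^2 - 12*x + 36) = x^5 - 17*x^4 + 94*x^3 - 132*x^2 - 360*x + 864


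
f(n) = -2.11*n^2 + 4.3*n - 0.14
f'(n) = 4.3 - 4.22*n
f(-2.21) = -19.95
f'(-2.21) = 13.63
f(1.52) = 1.52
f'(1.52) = -2.11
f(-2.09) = -18.34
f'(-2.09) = 13.12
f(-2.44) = -23.19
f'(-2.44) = 14.60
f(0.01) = -0.10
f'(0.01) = 4.26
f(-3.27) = -36.76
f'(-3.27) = 18.10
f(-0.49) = -2.75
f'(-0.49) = 6.37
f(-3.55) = -42.00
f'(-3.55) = 19.28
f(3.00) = -6.23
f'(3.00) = -8.36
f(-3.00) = -32.03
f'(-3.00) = 16.96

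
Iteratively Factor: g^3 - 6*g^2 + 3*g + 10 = (g - 2)*(g^2 - 4*g - 5) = (g - 2)*(g + 1)*(g - 5)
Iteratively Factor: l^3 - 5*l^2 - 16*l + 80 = (l - 5)*(l^2 - 16) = (l - 5)*(l - 4)*(l + 4)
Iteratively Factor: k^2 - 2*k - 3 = (k - 3)*(k + 1)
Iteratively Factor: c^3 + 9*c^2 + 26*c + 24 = (c + 3)*(c^2 + 6*c + 8) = (c + 2)*(c + 3)*(c + 4)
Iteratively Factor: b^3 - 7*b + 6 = (b - 1)*(b^2 + b - 6) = (b - 2)*(b - 1)*(b + 3)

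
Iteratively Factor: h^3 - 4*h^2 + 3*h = (h)*(h^2 - 4*h + 3) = h*(h - 1)*(h - 3)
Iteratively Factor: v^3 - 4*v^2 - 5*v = (v + 1)*(v^2 - 5*v) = v*(v + 1)*(v - 5)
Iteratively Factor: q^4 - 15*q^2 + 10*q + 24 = (q + 1)*(q^3 - q^2 - 14*q + 24) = (q - 2)*(q + 1)*(q^2 + q - 12) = (q - 2)*(q + 1)*(q + 4)*(q - 3)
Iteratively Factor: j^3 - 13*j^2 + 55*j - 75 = (j - 5)*(j^2 - 8*j + 15) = (j - 5)^2*(j - 3)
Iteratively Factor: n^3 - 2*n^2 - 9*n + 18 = (n + 3)*(n^2 - 5*n + 6) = (n - 3)*(n + 3)*(n - 2)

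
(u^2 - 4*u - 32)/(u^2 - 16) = (u - 8)/(u - 4)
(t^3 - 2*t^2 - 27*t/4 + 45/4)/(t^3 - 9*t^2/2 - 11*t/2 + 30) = (t - 3/2)/(t - 4)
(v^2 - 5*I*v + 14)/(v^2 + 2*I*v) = (v - 7*I)/v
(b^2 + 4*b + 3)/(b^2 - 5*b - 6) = (b + 3)/(b - 6)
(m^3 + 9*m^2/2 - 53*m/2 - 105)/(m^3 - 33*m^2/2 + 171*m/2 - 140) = (2*m^2 + 19*m + 42)/(2*m^2 - 23*m + 56)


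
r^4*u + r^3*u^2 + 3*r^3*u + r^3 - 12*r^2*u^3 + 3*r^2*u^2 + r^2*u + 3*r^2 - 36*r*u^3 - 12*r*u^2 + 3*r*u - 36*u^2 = (r + 3)*(r - 3*u)*(r + 4*u)*(r*u + 1)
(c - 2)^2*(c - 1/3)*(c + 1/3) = c^4 - 4*c^3 + 35*c^2/9 + 4*c/9 - 4/9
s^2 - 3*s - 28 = (s - 7)*(s + 4)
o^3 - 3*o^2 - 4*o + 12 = (o - 3)*(o - 2)*(o + 2)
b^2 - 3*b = b*(b - 3)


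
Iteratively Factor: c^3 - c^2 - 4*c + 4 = (c + 2)*(c^2 - 3*c + 2) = (c - 2)*(c + 2)*(c - 1)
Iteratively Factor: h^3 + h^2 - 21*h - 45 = (h - 5)*(h^2 + 6*h + 9) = (h - 5)*(h + 3)*(h + 3)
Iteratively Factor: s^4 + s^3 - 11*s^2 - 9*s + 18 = (s - 3)*(s^3 + 4*s^2 + s - 6) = (s - 3)*(s - 1)*(s^2 + 5*s + 6) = (s - 3)*(s - 1)*(s + 3)*(s + 2)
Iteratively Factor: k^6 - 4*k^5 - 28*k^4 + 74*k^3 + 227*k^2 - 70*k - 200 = (k - 5)*(k^5 + k^4 - 23*k^3 - 41*k^2 + 22*k + 40) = (k - 5)*(k + 1)*(k^4 - 23*k^2 - 18*k + 40) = (k - 5)*(k - 1)*(k + 1)*(k^3 + k^2 - 22*k - 40) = (k - 5)*(k - 1)*(k + 1)*(k + 4)*(k^2 - 3*k - 10) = (k - 5)^2*(k - 1)*(k + 1)*(k + 4)*(k + 2)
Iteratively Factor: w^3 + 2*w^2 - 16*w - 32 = (w - 4)*(w^2 + 6*w + 8) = (w - 4)*(w + 4)*(w + 2)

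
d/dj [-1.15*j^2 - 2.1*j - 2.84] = -2.3*j - 2.1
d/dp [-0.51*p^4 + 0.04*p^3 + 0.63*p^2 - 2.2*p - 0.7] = -2.04*p^3 + 0.12*p^2 + 1.26*p - 2.2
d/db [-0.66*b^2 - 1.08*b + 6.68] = -1.32*b - 1.08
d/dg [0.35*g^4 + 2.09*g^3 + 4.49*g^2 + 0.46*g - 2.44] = 1.4*g^3 + 6.27*g^2 + 8.98*g + 0.46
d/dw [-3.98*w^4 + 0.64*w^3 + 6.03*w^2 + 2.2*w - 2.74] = -15.92*w^3 + 1.92*w^2 + 12.06*w + 2.2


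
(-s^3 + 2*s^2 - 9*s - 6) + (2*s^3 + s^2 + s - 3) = s^3 + 3*s^2 - 8*s - 9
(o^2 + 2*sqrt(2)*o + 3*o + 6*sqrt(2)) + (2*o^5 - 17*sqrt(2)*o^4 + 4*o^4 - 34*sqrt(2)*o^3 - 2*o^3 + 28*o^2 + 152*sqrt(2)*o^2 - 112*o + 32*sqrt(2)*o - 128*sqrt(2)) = 2*o^5 - 17*sqrt(2)*o^4 + 4*o^4 - 34*sqrt(2)*o^3 - 2*o^3 + 29*o^2 + 152*sqrt(2)*o^2 - 109*o + 34*sqrt(2)*o - 122*sqrt(2)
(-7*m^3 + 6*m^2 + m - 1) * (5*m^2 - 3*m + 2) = -35*m^5 + 51*m^4 - 27*m^3 + 4*m^2 + 5*m - 2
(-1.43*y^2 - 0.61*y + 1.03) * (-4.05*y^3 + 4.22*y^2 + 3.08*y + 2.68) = 5.7915*y^5 - 3.5641*y^4 - 11.1501*y^3 - 1.3646*y^2 + 1.5376*y + 2.7604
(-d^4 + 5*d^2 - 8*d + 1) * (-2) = 2*d^4 - 10*d^2 + 16*d - 2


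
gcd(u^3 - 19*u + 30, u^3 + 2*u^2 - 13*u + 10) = u^2 + 3*u - 10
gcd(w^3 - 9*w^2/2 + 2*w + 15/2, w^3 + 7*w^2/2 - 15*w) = w - 5/2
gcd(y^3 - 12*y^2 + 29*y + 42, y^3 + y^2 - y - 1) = y + 1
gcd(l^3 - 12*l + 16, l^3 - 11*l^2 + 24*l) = 1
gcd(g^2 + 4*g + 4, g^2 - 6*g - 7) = 1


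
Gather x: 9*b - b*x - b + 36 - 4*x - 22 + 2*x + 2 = 8*b + x*(-b - 2) + 16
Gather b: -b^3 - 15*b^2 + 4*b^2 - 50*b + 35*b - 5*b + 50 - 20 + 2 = -b^3 - 11*b^2 - 20*b + 32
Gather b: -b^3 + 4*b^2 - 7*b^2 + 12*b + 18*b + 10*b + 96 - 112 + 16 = -b^3 - 3*b^2 + 40*b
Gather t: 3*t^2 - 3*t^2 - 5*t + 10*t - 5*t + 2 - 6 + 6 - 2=0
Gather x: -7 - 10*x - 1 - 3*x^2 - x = -3*x^2 - 11*x - 8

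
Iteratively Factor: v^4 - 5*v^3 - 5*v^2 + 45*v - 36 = (v - 4)*(v^3 - v^2 - 9*v + 9) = (v - 4)*(v - 1)*(v^2 - 9) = (v - 4)*(v - 3)*(v - 1)*(v + 3)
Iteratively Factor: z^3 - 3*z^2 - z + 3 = (z - 1)*(z^2 - 2*z - 3) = (z - 1)*(z + 1)*(z - 3)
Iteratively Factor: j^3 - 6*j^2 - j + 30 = (j - 5)*(j^2 - j - 6) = (j - 5)*(j - 3)*(j + 2)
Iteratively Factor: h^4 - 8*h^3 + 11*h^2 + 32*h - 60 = (h - 2)*(h^3 - 6*h^2 - h + 30) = (h - 2)*(h + 2)*(h^2 - 8*h + 15) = (h - 3)*(h - 2)*(h + 2)*(h - 5)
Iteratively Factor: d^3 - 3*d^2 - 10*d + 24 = (d + 3)*(d^2 - 6*d + 8) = (d - 4)*(d + 3)*(d - 2)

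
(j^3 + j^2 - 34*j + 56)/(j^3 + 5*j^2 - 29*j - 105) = (j^2 - 6*j + 8)/(j^2 - 2*j - 15)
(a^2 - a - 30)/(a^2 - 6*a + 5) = (a^2 - a - 30)/(a^2 - 6*a + 5)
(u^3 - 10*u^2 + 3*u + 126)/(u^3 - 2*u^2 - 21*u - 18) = (u - 7)/(u + 1)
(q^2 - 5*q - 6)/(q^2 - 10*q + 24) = (q + 1)/(q - 4)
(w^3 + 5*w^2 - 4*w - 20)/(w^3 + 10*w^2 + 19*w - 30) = (w^2 - 4)/(w^2 + 5*w - 6)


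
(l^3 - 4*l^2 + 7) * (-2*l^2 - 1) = -2*l^5 + 8*l^4 - l^3 - 10*l^2 - 7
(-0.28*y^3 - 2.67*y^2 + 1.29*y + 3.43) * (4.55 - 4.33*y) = 1.2124*y^4 + 10.2871*y^3 - 17.7342*y^2 - 8.9824*y + 15.6065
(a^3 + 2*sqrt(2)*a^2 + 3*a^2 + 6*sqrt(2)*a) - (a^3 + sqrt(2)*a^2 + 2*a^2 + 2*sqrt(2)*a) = a^2 + sqrt(2)*a^2 + 4*sqrt(2)*a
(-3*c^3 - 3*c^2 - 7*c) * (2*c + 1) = -6*c^4 - 9*c^3 - 17*c^2 - 7*c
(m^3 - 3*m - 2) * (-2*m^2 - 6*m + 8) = -2*m^5 - 6*m^4 + 14*m^3 + 22*m^2 - 12*m - 16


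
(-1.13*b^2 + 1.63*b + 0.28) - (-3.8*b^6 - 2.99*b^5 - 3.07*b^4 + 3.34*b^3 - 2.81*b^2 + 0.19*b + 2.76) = 3.8*b^6 + 2.99*b^5 + 3.07*b^4 - 3.34*b^3 + 1.68*b^2 + 1.44*b - 2.48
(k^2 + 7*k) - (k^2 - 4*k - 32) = 11*k + 32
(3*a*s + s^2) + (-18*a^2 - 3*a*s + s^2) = -18*a^2 + 2*s^2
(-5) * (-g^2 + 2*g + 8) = 5*g^2 - 10*g - 40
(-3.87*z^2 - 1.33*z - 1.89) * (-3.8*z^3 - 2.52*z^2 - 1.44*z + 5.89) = 14.706*z^5 + 14.8064*z^4 + 16.1064*z^3 - 16.1163*z^2 - 5.1121*z - 11.1321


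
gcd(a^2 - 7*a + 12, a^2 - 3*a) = a - 3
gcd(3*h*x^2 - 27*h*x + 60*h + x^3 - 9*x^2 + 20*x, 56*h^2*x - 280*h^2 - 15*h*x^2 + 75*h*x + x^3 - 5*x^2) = x - 5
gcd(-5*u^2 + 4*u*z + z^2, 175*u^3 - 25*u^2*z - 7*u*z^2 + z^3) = 5*u + z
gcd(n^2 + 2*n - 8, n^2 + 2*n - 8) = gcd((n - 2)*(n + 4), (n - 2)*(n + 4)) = n^2 + 2*n - 8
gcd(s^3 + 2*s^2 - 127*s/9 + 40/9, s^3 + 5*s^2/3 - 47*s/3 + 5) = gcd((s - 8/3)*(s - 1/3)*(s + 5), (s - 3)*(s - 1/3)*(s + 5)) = s^2 + 14*s/3 - 5/3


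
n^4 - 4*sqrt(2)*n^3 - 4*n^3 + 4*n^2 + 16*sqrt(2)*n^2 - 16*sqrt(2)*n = n*(n - 2)^2*(n - 4*sqrt(2))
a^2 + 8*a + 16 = (a + 4)^2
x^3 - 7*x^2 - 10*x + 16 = (x - 8)*(x - 1)*(x + 2)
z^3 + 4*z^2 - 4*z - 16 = (z - 2)*(z + 2)*(z + 4)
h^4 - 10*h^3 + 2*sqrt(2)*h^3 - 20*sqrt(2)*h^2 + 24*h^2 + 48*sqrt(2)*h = h*(h - 6)*(h - 4)*(h + 2*sqrt(2))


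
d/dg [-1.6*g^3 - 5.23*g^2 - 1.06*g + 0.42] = -4.8*g^2 - 10.46*g - 1.06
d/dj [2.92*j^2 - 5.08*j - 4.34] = 5.84*j - 5.08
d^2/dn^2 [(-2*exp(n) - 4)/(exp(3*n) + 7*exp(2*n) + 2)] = 2*(((exp(n) + 2)*(9*exp(n) + 28) + 2*(3*exp(n) + 14)*exp(n))*(exp(3*n) + 7*exp(2*n) + 2)*exp(n) - 2*(exp(n) + 2)*(3*exp(n) + 14)^2*exp(3*n) - (exp(3*n) + 7*exp(2*n) + 2)^2)*exp(n)/(exp(3*n) + 7*exp(2*n) + 2)^3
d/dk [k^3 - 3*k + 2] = 3*k^2 - 3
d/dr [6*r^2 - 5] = 12*r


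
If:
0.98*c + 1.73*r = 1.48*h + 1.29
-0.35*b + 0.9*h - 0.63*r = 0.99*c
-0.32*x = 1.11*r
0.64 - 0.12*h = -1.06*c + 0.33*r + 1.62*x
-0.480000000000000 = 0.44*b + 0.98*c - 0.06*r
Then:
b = -4.39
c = 1.45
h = -0.40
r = -0.42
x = 1.46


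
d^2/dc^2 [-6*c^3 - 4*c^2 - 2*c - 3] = -36*c - 8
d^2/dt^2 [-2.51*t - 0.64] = 0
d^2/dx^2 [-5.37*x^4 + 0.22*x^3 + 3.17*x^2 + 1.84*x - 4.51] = -64.44*x^2 + 1.32*x + 6.34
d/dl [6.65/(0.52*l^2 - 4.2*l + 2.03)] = (27.93 - 6.916*l)/(0.52*l^2 - 4.2*l + 2.03)^2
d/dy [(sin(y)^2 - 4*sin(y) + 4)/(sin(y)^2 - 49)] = 2*(2*sin(y)^2 - 53*sin(y) + 98)*cos(y)/((sin(y) - 7)^2*(sin(y) + 7)^2)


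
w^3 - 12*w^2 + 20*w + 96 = (w - 8)*(w - 6)*(w + 2)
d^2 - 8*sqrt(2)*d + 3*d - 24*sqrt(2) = (d + 3)*(d - 8*sqrt(2))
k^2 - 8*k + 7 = (k - 7)*(k - 1)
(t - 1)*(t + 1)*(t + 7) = t^3 + 7*t^2 - t - 7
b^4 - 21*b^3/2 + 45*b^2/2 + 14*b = b*(b - 7)*(b - 4)*(b + 1/2)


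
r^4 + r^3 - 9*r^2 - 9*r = r*(r - 3)*(r + 1)*(r + 3)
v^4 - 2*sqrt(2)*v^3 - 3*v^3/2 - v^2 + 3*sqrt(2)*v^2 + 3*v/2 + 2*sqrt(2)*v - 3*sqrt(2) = (v - 3/2)*(v - 1)*(v + 1)*(v - 2*sqrt(2))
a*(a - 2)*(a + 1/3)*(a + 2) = a^4 + a^3/3 - 4*a^2 - 4*a/3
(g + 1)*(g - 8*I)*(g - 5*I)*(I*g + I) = I*g^4 + 13*g^3 + 2*I*g^3 + 26*g^2 - 39*I*g^2 + 13*g - 80*I*g - 40*I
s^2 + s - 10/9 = (s - 2/3)*(s + 5/3)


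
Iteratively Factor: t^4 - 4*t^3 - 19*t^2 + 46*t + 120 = (t - 4)*(t^3 - 19*t - 30) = (t - 4)*(t + 3)*(t^2 - 3*t - 10) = (t - 4)*(t + 2)*(t + 3)*(t - 5)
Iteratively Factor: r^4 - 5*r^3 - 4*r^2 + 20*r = (r - 5)*(r^3 - 4*r) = (r - 5)*(r - 2)*(r^2 + 2*r) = r*(r - 5)*(r - 2)*(r + 2)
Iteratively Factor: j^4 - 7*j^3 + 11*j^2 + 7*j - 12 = (j + 1)*(j^3 - 8*j^2 + 19*j - 12) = (j - 3)*(j + 1)*(j^2 - 5*j + 4) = (j - 4)*(j - 3)*(j + 1)*(j - 1)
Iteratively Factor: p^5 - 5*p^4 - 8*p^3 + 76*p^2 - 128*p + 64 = (p + 4)*(p^4 - 9*p^3 + 28*p^2 - 36*p + 16) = (p - 2)*(p + 4)*(p^3 - 7*p^2 + 14*p - 8) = (p - 2)*(p - 1)*(p + 4)*(p^2 - 6*p + 8) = (p - 4)*(p - 2)*(p - 1)*(p + 4)*(p - 2)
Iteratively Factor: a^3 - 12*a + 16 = (a + 4)*(a^2 - 4*a + 4) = (a - 2)*(a + 4)*(a - 2)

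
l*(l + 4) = l^2 + 4*l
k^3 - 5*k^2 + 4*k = k*(k - 4)*(k - 1)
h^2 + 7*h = h*(h + 7)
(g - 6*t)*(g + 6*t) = g^2 - 36*t^2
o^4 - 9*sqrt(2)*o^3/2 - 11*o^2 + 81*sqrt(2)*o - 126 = (o - 7*sqrt(2)/2)*(o - 3*sqrt(2))*(o - sqrt(2))*(o + 3*sqrt(2))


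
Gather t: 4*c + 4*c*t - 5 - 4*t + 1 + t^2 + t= 4*c + t^2 + t*(4*c - 3) - 4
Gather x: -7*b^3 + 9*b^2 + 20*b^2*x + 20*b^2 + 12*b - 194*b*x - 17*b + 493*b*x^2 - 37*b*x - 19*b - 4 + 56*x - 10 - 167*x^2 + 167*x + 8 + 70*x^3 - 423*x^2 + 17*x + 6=-7*b^3 + 29*b^2 - 24*b + 70*x^3 + x^2*(493*b - 590) + x*(20*b^2 - 231*b + 240)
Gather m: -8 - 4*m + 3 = -4*m - 5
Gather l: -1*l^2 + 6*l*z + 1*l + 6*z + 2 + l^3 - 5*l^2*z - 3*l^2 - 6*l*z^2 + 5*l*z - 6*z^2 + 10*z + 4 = l^3 + l^2*(-5*z - 4) + l*(-6*z^2 + 11*z + 1) - 6*z^2 + 16*z + 6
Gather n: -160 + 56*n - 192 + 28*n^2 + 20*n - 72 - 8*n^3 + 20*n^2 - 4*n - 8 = -8*n^3 + 48*n^2 + 72*n - 432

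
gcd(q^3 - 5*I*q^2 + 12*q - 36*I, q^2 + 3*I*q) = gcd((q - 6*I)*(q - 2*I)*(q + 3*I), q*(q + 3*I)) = q + 3*I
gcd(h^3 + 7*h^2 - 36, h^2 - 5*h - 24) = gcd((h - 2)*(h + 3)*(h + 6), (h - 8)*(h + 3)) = h + 3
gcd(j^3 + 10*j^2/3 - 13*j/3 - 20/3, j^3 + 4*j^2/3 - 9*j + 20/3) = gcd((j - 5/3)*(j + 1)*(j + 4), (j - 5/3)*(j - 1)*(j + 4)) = j^2 + 7*j/3 - 20/3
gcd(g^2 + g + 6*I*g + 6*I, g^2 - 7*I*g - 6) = 1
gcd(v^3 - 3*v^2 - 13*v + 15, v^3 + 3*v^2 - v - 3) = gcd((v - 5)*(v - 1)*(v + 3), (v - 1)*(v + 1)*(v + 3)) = v^2 + 2*v - 3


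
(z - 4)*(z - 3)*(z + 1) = z^3 - 6*z^2 + 5*z + 12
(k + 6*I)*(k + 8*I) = k^2 + 14*I*k - 48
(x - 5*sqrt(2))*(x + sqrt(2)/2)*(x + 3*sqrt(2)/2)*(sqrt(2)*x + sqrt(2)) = sqrt(2)*x^4 - 6*x^3 + sqrt(2)*x^3 - 37*sqrt(2)*x^2/2 - 6*x^2 - 37*sqrt(2)*x/2 - 15*x - 15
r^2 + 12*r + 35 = (r + 5)*(r + 7)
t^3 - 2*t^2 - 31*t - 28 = (t - 7)*(t + 1)*(t + 4)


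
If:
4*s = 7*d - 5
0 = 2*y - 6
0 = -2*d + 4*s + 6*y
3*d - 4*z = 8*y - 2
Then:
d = -13/5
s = -29/5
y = 3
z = -149/20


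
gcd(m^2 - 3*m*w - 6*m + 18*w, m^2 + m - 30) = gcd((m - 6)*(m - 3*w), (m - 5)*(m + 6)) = 1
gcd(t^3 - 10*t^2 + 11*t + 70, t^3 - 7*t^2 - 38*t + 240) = t - 5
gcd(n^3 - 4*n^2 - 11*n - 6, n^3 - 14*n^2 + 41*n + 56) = n + 1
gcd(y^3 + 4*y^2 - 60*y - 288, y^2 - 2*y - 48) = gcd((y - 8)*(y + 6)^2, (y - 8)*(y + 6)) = y^2 - 2*y - 48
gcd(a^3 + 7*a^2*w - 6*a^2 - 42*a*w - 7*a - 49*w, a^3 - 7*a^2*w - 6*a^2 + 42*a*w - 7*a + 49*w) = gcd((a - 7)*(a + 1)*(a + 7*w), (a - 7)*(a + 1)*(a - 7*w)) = a^2 - 6*a - 7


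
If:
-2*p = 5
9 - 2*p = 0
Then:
No Solution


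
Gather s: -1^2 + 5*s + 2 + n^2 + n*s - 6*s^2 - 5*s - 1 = n^2 + n*s - 6*s^2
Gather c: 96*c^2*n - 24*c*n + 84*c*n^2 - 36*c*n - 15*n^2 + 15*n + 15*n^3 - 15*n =96*c^2*n + c*(84*n^2 - 60*n) + 15*n^3 - 15*n^2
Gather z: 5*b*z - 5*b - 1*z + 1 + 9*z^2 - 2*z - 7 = -5*b + 9*z^2 + z*(5*b - 3) - 6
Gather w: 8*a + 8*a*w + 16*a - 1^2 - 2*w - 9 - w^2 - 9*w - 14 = 24*a - w^2 + w*(8*a - 11) - 24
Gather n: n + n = 2*n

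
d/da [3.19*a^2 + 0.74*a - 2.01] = 6.38*a + 0.74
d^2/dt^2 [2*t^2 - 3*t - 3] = 4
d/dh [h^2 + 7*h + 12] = 2*h + 7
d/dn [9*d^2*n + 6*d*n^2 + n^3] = 9*d^2 + 12*d*n + 3*n^2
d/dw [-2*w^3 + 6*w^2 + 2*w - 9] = -6*w^2 + 12*w + 2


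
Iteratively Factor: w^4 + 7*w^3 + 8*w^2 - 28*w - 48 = (w - 2)*(w^3 + 9*w^2 + 26*w + 24) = (w - 2)*(w + 4)*(w^2 + 5*w + 6) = (w - 2)*(w + 2)*(w + 4)*(w + 3)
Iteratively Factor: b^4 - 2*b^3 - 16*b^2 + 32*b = (b)*(b^3 - 2*b^2 - 16*b + 32) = b*(b - 2)*(b^2 - 16) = b*(b - 2)*(b + 4)*(b - 4)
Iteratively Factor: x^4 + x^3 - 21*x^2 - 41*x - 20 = (x + 1)*(x^3 - 21*x - 20) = (x - 5)*(x + 1)*(x^2 + 5*x + 4) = (x - 5)*(x + 1)*(x + 4)*(x + 1)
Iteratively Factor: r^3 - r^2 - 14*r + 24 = (r + 4)*(r^2 - 5*r + 6) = (r - 2)*(r + 4)*(r - 3)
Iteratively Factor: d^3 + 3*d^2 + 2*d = (d)*(d^2 + 3*d + 2) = d*(d + 1)*(d + 2)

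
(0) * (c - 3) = 0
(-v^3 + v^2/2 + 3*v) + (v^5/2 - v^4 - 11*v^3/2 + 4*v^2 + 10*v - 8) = v^5/2 - v^4 - 13*v^3/2 + 9*v^2/2 + 13*v - 8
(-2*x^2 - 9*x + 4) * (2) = -4*x^2 - 18*x + 8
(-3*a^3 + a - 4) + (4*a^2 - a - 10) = -3*a^3 + 4*a^2 - 14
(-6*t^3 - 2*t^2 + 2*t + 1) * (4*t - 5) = -24*t^4 + 22*t^3 + 18*t^2 - 6*t - 5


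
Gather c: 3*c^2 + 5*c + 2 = 3*c^2 + 5*c + 2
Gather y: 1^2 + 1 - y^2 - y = -y^2 - y + 2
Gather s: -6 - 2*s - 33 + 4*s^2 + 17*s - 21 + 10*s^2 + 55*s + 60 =14*s^2 + 70*s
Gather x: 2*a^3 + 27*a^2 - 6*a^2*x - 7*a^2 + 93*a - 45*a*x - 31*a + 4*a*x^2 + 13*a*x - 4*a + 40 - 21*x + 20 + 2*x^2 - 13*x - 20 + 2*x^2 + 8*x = 2*a^3 + 20*a^2 + 58*a + x^2*(4*a + 4) + x*(-6*a^2 - 32*a - 26) + 40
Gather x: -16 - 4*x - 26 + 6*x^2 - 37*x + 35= 6*x^2 - 41*x - 7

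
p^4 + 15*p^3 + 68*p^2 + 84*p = p*(p + 2)*(p + 6)*(p + 7)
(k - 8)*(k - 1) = k^2 - 9*k + 8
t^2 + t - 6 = (t - 2)*(t + 3)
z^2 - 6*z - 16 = (z - 8)*(z + 2)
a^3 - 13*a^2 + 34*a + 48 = (a - 8)*(a - 6)*(a + 1)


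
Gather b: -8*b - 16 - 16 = -8*b - 32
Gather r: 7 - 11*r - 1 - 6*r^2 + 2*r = -6*r^2 - 9*r + 6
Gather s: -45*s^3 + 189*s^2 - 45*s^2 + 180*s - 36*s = -45*s^3 + 144*s^2 + 144*s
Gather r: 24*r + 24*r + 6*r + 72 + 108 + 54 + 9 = 54*r + 243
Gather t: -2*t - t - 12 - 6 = -3*t - 18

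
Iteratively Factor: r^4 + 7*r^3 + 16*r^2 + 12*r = (r + 2)*(r^3 + 5*r^2 + 6*r) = r*(r + 2)*(r^2 + 5*r + 6) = r*(r + 2)^2*(r + 3)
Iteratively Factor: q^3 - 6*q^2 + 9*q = (q - 3)*(q^2 - 3*q) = q*(q - 3)*(q - 3)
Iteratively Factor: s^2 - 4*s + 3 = (s - 1)*(s - 3)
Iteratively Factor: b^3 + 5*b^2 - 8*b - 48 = (b - 3)*(b^2 + 8*b + 16) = (b - 3)*(b + 4)*(b + 4)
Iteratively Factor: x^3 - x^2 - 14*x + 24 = (x + 4)*(x^2 - 5*x + 6) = (x - 3)*(x + 4)*(x - 2)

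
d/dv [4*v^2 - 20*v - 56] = 8*v - 20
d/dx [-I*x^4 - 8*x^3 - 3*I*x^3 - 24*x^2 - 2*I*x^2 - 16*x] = -4*I*x^3 - 3*x^2*(8 + 3*I) - 4*x*(12 + I) - 16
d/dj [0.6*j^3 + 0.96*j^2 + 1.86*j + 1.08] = 1.8*j^2 + 1.92*j + 1.86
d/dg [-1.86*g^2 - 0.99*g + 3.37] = -3.72*g - 0.99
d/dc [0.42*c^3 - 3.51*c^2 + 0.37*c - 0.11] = 1.26*c^2 - 7.02*c + 0.37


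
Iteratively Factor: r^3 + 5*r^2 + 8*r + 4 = (r + 1)*(r^2 + 4*r + 4) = (r + 1)*(r + 2)*(r + 2)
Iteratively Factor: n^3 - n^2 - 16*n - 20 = (n + 2)*(n^2 - 3*n - 10) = (n + 2)^2*(n - 5)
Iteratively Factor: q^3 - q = (q - 1)*(q^2 + q) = (q - 1)*(q + 1)*(q)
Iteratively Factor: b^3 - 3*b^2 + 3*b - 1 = (b - 1)*(b^2 - 2*b + 1) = (b - 1)^2*(b - 1)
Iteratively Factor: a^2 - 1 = (a + 1)*(a - 1)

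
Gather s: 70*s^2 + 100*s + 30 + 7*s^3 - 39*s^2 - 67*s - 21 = 7*s^3 + 31*s^2 + 33*s + 9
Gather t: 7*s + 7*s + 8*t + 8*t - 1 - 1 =14*s + 16*t - 2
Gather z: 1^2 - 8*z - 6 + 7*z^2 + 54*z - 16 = 7*z^2 + 46*z - 21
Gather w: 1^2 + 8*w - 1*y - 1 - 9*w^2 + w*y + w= -9*w^2 + w*(y + 9) - y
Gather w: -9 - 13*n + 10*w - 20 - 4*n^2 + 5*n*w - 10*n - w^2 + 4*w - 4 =-4*n^2 - 23*n - w^2 + w*(5*n + 14) - 33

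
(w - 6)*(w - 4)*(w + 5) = w^3 - 5*w^2 - 26*w + 120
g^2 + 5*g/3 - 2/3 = (g - 1/3)*(g + 2)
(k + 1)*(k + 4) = k^2 + 5*k + 4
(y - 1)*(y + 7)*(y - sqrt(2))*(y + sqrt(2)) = y^4 + 6*y^3 - 9*y^2 - 12*y + 14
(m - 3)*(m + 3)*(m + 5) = m^3 + 5*m^2 - 9*m - 45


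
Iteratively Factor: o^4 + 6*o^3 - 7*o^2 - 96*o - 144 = (o + 3)*(o^3 + 3*o^2 - 16*o - 48) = (o + 3)^2*(o^2 - 16) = (o - 4)*(o + 3)^2*(o + 4)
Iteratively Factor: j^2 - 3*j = (j - 3)*(j)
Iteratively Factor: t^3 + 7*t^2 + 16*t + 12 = (t + 2)*(t^2 + 5*t + 6) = (t + 2)^2*(t + 3)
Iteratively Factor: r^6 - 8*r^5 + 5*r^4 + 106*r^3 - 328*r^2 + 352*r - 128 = (r - 1)*(r^5 - 7*r^4 - 2*r^3 + 104*r^2 - 224*r + 128) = (r - 4)*(r - 1)*(r^4 - 3*r^3 - 14*r^2 + 48*r - 32) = (r - 4)^2*(r - 1)*(r^3 + r^2 - 10*r + 8) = (r - 4)^2*(r - 2)*(r - 1)*(r^2 + 3*r - 4) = (r - 4)^2*(r - 2)*(r - 1)*(r + 4)*(r - 1)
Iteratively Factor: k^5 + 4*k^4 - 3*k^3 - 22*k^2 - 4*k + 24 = (k - 1)*(k^4 + 5*k^3 + 2*k^2 - 20*k - 24) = (k - 2)*(k - 1)*(k^3 + 7*k^2 + 16*k + 12) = (k - 2)*(k - 1)*(k + 2)*(k^2 + 5*k + 6) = (k - 2)*(k - 1)*(k + 2)^2*(k + 3)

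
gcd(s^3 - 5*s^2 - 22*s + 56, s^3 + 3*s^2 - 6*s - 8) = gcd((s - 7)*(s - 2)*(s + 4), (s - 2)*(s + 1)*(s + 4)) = s^2 + 2*s - 8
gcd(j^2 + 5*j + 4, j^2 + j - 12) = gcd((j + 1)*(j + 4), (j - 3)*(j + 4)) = j + 4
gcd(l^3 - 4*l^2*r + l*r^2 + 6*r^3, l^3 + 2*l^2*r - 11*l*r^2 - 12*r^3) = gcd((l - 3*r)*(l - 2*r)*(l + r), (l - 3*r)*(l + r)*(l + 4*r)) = -l^2 + 2*l*r + 3*r^2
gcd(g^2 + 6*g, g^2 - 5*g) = g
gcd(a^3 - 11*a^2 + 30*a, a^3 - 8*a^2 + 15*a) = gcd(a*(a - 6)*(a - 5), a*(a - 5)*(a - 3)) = a^2 - 5*a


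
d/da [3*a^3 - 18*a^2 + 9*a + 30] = 9*a^2 - 36*a + 9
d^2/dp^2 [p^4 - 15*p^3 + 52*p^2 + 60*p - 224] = 12*p^2 - 90*p + 104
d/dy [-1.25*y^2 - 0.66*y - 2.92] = -2.5*y - 0.66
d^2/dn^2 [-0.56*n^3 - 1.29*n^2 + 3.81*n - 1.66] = -3.36*n - 2.58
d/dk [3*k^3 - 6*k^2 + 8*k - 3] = 9*k^2 - 12*k + 8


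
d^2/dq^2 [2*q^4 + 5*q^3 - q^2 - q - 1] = 24*q^2 + 30*q - 2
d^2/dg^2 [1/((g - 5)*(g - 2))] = 2*((g - 5)^2 + (g - 5)*(g - 2) + (g - 2)^2)/((g - 5)^3*(g - 2)^3)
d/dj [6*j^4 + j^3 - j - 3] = 24*j^3 + 3*j^2 - 1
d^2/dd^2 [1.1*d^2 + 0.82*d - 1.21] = 2.20000000000000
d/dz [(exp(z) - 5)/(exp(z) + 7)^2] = (17 - exp(z))*exp(z)/(exp(z) + 7)^3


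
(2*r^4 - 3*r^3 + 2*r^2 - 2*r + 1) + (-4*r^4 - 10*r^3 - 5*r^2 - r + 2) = -2*r^4 - 13*r^3 - 3*r^2 - 3*r + 3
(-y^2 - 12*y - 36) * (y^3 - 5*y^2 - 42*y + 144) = -y^5 - 7*y^4 + 66*y^3 + 540*y^2 - 216*y - 5184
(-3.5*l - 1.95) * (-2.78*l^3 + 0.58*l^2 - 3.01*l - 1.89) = 9.73*l^4 + 3.391*l^3 + 9.404*l^2 + 12.4845*l + 3.6855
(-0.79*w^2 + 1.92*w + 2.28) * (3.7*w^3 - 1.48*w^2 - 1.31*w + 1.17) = -2.923*w^5 + 8.2732*w^4 + 6.6293*w^3 - 6.8139*w^2 - 0.7404*w + 2.6676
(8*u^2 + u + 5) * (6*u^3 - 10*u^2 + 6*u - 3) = 48*u^5 - 74*u^4 + 68*u^3 - 68*u^2 + 27*u - 15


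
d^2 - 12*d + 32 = (d - 8)*(d - 4)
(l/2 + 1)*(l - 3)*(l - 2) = l^3/2 - 3*l^2/2 - 2*l + 6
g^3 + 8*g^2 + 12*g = g*(g + 2)*(g + 6)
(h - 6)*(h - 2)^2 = h^3 - 10*h^2 + 28*h - 24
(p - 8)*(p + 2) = p^2 - 6*p - 16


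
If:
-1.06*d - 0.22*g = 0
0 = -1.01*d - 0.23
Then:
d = -0.23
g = 1.10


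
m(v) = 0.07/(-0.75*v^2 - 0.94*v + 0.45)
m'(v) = 0.07*(1.5*v + 0.94)/(-0.75*v^2 - 0.94*v + 0.45)^2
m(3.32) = -0.01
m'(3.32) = 0.00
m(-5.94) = -0.00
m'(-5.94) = -0.00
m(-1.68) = -0.80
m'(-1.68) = -14.41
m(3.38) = -0.01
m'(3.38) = 0.00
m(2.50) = -0.01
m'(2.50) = 0.01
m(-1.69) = -0.68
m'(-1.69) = -10.43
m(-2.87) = -0.02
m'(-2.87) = -0.03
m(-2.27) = -0.05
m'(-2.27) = -0.11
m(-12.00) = -0.00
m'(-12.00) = -0.00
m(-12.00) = -0.00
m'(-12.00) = -0.00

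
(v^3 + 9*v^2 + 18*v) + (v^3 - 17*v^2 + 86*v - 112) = 2*v^3 - 8*v^2 + 104*v - 112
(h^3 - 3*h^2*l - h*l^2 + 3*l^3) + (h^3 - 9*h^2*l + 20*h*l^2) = 2*h^3 - 12*h^2*l + 19*h*l^2 + 3*l^3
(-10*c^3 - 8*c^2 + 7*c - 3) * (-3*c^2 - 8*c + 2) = 30*c^5 + 104*c^4 + 23*c^3 - 63*c^2 + 38*c - 6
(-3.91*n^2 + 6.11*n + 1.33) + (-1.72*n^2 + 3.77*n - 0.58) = -5.63*n^2 + 9.88*n + 0.75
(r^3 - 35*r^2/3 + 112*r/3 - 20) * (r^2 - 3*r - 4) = r^5 - 44*r^4/3 + 205*r^3/3 - 256*r^2/3 - 268*r/3 + 80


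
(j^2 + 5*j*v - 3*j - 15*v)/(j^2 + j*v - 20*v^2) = (3 - j)/(-j + 4*v)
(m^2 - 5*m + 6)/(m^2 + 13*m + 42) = (m^2 - 5*m + 6)/(m^2 + 13*m + 42)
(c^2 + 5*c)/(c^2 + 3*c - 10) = c/(c - 2)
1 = 1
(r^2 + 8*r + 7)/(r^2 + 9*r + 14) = (r + 1)/(r + 2)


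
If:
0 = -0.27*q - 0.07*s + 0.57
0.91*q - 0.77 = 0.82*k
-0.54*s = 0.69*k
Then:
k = 2.22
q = 2.85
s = -2.84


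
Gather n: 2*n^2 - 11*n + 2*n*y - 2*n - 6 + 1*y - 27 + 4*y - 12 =2*n^2 + n*(2*y - 13) + 5*y - 45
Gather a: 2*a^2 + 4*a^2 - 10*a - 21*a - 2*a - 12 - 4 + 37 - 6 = 6*a^2 - 33*a + 15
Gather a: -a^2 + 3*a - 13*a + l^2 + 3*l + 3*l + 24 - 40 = -a^2 - 10*a + l^2 + 6*l - 16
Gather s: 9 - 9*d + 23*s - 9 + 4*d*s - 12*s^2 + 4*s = -9*d - 12*s^2 + s*(4*d + 27)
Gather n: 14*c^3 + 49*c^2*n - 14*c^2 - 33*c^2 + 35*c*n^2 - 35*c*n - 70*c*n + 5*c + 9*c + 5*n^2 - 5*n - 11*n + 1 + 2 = 14*c^3 - 47*c^2 + 14*c + n^2*(35*c + 5) + n*(49*c^2 - 105*c - 16) + 3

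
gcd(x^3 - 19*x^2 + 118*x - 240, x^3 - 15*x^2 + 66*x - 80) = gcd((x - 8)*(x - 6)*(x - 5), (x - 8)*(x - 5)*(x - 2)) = x^2 - 13*x + 40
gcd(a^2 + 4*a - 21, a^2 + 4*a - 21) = a^2 + 4*a - 21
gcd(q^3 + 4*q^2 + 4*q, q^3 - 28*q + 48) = 1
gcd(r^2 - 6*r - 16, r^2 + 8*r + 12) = r + 2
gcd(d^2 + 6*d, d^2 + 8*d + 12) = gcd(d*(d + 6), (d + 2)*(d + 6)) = d + 6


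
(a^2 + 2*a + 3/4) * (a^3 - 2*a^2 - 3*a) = a^5 - 25*a^3/4 - 15*a^2/2 - 9*a/4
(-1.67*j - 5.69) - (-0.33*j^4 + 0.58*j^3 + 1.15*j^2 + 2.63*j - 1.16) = 0.33*j^4 - 0.58*j^3 - 1.15*j^2 - 4.3*j - 4.53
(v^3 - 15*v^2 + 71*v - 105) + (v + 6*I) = v^3 - 15*v^2 + 72*v - 105 + 6*I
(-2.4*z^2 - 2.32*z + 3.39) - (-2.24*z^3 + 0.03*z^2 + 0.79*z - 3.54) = 2.24*z^3 - 2.43*z^2 - 3.11*z + 6.93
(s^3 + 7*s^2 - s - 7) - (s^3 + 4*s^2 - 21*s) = 3*s^2 + 20*s - 7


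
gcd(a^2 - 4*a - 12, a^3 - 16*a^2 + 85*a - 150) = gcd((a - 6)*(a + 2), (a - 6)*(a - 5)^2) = a - 6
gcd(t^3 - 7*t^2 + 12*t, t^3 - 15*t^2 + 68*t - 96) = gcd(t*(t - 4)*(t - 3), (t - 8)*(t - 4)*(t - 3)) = t^2 - 7*t + 12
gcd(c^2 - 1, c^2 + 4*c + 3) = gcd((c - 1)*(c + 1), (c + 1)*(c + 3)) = c + 1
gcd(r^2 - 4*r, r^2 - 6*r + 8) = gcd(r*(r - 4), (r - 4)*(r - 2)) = r - 4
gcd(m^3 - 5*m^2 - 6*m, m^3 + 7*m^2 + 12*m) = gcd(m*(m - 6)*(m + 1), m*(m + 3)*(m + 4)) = m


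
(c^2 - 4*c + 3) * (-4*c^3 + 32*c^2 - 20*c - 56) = -4*c^5 + 48*c^4 - 160*c^3 + 120*c^2 + 164*c - 168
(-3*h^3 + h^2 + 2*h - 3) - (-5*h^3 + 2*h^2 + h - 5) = 2*h^3 - h^2 + h + 2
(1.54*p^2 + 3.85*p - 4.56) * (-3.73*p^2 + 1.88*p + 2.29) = -5.7442*p^4 - 11.4653*p^3 + 27.7734*p^2 + 0.2437*p - 10.4424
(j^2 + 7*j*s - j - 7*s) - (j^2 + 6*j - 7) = 7*j*s - 7*j - 7*s + 7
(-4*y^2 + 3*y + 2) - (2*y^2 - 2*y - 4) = -6*y^2 + 5*y + 6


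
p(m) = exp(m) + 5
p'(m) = exp(m)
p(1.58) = 9.85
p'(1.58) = 4.85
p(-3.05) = 5.05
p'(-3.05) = 0.05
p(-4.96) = 5.01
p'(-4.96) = 0.01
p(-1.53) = 5.22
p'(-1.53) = 0.22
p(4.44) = 89.77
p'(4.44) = 84.77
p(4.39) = 85.64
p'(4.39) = 80.64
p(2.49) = 17.06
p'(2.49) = 12.06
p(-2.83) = 5.06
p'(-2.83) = 0.06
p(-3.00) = 5.05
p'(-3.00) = 0.05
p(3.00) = 25.09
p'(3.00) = 20.09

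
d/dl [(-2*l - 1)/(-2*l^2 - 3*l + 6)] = (4*l^2 + 6*l - (2*l + 1)*(4*l + 3) - 12)/(2*l^2 + 3*l - 6)^2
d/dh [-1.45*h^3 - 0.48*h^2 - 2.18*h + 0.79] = -4.35*h^2 - 0.96*h - 2.18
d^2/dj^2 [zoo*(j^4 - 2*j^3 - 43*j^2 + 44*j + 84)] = zoo*(j^2 + j + 1)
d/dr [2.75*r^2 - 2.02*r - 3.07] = 5.5*r - 2.02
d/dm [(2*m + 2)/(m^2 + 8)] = 2*(m^2 - 2*m*(m + 1) + 8)/(m^2 + 8)^2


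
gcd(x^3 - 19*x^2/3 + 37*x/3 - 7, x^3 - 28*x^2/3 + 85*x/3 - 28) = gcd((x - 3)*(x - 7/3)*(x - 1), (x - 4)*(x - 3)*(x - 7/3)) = x^2 - 16*x/3 + 7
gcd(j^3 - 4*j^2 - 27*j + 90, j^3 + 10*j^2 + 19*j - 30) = j + 5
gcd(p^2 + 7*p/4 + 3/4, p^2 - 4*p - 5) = p + 1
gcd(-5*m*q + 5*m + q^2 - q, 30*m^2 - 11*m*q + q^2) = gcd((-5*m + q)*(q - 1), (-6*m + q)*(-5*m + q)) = -5*m + q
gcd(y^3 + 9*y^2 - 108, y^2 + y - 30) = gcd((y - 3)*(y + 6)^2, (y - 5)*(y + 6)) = y + 6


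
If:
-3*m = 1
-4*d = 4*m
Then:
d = 1/3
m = -1/3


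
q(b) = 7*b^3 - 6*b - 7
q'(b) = 21*b^2 - 6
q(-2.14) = -62.76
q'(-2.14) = 90.17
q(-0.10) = -6.41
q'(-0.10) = -5.79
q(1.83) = 24.92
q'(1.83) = 64.33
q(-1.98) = -49.46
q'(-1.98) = 76.33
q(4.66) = 673.40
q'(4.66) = 450.03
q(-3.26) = -229.96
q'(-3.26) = 217.18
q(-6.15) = -1598.36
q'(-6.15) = 788.27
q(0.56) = -9.13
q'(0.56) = 0.59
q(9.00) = 5042.00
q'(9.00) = 1695.00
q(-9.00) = -5056.00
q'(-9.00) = 1695.00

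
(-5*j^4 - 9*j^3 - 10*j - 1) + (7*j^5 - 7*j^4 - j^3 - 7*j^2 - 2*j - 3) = 7*j^5 - 12*j^4 - 10*j^3 - 7*j^2 - 12*j - 4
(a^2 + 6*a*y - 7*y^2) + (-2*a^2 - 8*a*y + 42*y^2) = -a^2 - 2*a*y + 35*y^2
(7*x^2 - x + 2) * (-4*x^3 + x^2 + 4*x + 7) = -28*x^5 + 11*x^4 + 19*x^3 + 47*x^2 + x + 14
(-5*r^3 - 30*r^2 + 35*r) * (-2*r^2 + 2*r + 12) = 10*r^5 + 50*r^4 - 190*r^3 - 290*r^2 + 420*r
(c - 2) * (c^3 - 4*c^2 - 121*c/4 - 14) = c^4 - 6*c^3 - 89*c^2/4 + 93*c/2 + 28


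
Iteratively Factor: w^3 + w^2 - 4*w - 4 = (w + 2)*(w^2 - w - 2) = (w + 1)*(w + 2)*(w - 2)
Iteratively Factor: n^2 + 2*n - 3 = (n - 1)*(n + 3)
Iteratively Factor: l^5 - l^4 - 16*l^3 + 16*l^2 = (l - 1)*(l^4 - 16*l^2) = l*(l - 1)*(l^3 - 16*l) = l^2*(l - 1)*(l^2 - 16) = l^2*(l - 1)*(l + 4)*(l - 4)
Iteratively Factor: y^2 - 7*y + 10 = (y - 2)*(y - 5)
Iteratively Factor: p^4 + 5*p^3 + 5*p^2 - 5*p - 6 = (p + 1)*(p^3 + 4*p^2 + p - 6) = (p - 1)*(p + 1)*(p^2 + 5*p + 6) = (p - 1)*(p + 1)*(p + 2)*(p + 3)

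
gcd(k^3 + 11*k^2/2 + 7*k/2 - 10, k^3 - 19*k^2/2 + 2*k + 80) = k + 5/2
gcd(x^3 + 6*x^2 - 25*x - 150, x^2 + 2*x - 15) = x + 5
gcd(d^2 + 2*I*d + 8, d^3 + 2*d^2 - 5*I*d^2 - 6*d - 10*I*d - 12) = d - 2*I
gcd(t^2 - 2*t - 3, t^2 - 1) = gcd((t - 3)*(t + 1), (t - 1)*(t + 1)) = t + 1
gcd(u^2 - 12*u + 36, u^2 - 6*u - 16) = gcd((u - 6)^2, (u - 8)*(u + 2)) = 1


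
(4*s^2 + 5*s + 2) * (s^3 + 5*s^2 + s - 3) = 4*s^5 + 25*s^4 + 31*s^3 + 3*s^2 - 13*s - 6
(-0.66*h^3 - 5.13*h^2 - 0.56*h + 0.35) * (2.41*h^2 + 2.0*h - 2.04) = -1.5906*h^5 - 13.6833*h^4 - 10.2632*h^3 + 10.1887*h^2 + 1.8424*h - 0.714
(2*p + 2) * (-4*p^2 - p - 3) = -8*p^3 - 10*p^2 - 8*p - 6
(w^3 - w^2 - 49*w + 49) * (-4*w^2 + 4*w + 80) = -4*w^5 + 8*w^4 + 272*w^3 - 472*w^2 - 3724*w + 3920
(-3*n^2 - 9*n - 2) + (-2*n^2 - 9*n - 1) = -5*n^2 - 18*n - 3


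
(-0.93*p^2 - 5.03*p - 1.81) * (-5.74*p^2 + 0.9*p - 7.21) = 5.3382*p^4 + 28.0352*p^3 + 12.5677*p^2 + 34.6373*p + 13.0501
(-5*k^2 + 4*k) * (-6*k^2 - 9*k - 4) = 30*k^4 + 21*k^3 - 16*k^2 - 16*k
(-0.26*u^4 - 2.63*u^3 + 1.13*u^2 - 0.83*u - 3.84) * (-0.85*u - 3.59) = 0.221*u^5 + 3.1689*u^4 + 8.4812*u^3 - 3.3512*u^2 + 6.2437*u + 13.7856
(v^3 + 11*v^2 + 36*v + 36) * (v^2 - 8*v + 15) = v^5 + 3*v^4 - 37*v^3 - 87*v^2 + 252*v + 540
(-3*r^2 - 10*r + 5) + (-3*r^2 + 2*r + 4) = -6*r^2 - 8*r + 9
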